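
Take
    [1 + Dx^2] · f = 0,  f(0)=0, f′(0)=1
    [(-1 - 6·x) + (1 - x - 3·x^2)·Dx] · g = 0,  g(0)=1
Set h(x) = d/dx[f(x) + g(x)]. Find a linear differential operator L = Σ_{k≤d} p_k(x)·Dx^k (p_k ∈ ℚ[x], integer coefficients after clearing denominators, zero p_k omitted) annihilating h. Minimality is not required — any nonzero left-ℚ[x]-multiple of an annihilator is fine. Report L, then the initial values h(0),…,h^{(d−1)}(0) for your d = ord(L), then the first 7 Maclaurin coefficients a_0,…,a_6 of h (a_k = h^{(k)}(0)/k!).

L = (464 + 2522·x + 8618·x^2 + 6330·x^3 + 9630·x^4 + 486·x^5 + 486·x^6) + (-43 - 249·x + 114·x^2 + 559·x^3 + 1500·x^4 + 1863·x^5 + 189·x^6 + 162·x^7)·Dx + (464 + 2522·x + 8618·x^2 + 6330·x^3 + 9630·x^4 + 486·x^5 + 486·x^6)·Dx^2 + (-43 - 249·x + 114·x^2 + 559·x^3 + 1500·x^4 + 1863·x^5 + 189·x^6 + 162·x^7)·Dx^3  (order 3).
h: a_k = 2, 8, 41/2, 76, 4801/24, 582, 1093679/720, …
ICs: h(0) = 2, h′(0) = 8, h′′(0) = 41.

f: a_k = 0, 1, 0, -1/6, 0, 1/120, 0, …
g: a_k = 1, 1, 4, 7, 19, 40, 97, …
f+g: L₀ = lclm(L_f,L_g), ord ≤ 2+1.
Differentiate: ansatz ord ≤ ord L₀ ⇒ L.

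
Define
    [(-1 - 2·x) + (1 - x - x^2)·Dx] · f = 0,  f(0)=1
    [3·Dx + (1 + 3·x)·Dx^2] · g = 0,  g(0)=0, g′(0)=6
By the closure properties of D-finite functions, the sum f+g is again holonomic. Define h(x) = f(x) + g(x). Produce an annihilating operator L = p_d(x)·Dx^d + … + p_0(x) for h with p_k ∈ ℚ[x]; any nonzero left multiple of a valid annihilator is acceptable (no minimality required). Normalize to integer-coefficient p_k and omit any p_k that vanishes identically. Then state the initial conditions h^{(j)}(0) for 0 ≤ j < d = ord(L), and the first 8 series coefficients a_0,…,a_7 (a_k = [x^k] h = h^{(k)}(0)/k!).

L = (126 + 342·x + 468·x^2 + 180·x^3 + 108·x^4)·Dx + (156·x + 576·x^2 + 672·x^3 + 378·x^4 + 180·x^5)·Dx^2 + (-7 - 35·x - 29·x^2 + 63·x^3 + 99·x^4 + 93·x^5 + 36·x^6)·Dx^3  (order 3).
h: a_k = 1, 7, -7, 21, -71/2, 526/5, -230, 4521/7, …
ICs: h(0) = 1, h′(0) = 7, h′′(0) = -14.

f: a_k = 1, 1, 2, 3, 5, 8, 13, 21, …
g: a_k = 0, 6, -9, 18, -81/2, 486/5, -243, 4374/7, …
h₀=f+g: left-lcm gives L₀, ord ≤ 3.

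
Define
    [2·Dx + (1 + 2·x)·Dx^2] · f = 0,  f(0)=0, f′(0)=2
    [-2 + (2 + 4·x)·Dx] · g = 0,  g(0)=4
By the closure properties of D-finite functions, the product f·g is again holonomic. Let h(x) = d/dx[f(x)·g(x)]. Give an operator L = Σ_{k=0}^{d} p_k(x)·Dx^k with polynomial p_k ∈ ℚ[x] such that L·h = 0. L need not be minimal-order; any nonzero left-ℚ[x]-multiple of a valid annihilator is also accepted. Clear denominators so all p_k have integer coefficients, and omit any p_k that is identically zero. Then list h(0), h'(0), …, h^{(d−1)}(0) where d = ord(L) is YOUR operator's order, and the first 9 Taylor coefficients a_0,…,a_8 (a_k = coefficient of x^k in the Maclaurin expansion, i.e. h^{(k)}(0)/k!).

L = 1 + (4 + 8·x)·Dx + (1 + 4·x + 4·x^2)·Dx^2  (order 2).
h: a_k = 8, 0, -4, 32/3, -71/3, 248/5, -3043/30, 21512/105, -46027/112, …
ICs: h(0) = 8, h′(0) = 0.

f: a_k = 0, 2, -2, 8/3, -4, 32/5, -32/3, 128/7, -32, …
g: a_k = 4, 4, -2, 2, -5/2, 7/2, -21/4, 33/4, -429/32, …
f·g: L₀ = L_f ⊗_s L_g, ord ≤ 2·1.
Differentiate: ansatz ord ≤ ord L₀ ⇒ L.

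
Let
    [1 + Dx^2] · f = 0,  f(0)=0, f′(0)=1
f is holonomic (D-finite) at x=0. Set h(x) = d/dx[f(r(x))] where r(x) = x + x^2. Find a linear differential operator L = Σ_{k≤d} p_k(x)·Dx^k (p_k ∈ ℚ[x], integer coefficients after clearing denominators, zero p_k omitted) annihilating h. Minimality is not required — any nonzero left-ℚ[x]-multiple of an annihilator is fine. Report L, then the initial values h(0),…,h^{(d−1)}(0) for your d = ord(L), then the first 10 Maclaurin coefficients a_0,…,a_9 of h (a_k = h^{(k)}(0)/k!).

L = (13 + 8·x + 24·x^2 + 32·x^3 + 16·x^4) + (-6 - 12·x)·Dx + (1 + 4·x + 4·x^2)·Dx^2  (order 2).
h: a_k = 1, 2, -1/2, -2, -59/24, -3/4, 419/720, 59/90, 13609/40320, 19/1344, …
ICs: h(0) = 1, h′(0) = 2.

f: a_k = 0, 1, 0, -1/6, 0, 1/120, 0, -1/5040, 0, 1/362880, …
h₀=f(r): pull back L_f along r ⇒ L₀.
h=h₀': d/dx-closure on L₀ ⇒ L.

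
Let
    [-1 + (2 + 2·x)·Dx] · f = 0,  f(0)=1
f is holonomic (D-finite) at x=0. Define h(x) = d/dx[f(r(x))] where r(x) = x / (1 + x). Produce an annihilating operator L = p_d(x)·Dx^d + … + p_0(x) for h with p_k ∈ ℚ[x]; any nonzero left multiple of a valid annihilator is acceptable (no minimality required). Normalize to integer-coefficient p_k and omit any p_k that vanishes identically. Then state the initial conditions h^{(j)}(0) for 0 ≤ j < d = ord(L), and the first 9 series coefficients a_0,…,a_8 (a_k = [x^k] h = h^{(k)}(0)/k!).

L = (-5 - 8·x) + (-2 - 6·x - 4·x^2)·Dx  (order 1).
h: a_k = 1/2, -5/4, 39/16, -141/32, 1995/256, -7059/512, 50435/2048, -182461/4096, 5347827/65536, …
ICs: h(0) = 1/2.

f: a_k = 1, 1/2, -1/8, 1/16, -5/128, 7/256, -21/1024, 33/2048, -429/32768, …
L₀ from L_f via x↦r, Dx↦r'^{-1}Dx.
Differentiate: ansatz ord ≤ ord L₀ ⇒ L.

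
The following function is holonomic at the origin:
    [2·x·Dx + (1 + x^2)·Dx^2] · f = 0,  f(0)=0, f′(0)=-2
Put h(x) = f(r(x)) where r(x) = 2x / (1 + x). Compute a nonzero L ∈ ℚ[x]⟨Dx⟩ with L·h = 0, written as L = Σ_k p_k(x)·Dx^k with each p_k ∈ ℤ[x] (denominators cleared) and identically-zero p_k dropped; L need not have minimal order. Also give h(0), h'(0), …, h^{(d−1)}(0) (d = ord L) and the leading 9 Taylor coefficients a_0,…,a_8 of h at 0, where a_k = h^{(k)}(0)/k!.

L = (2 + 10·x)·Dx + (1 + 2·x + 5·x^2)·Dx^2  (order 2).
h: a_k = 0, -4, 4, 4/3, -12, 76/5, 44/3, -556/7, 84, …
ICs: h(0) = 0, h′(0) = -4.

f: a_k = 0, -2, 0, 2/3, 0, -2/5, 0, 2/7, 0, …
Change of var in L_f (x↦r) gives L₀.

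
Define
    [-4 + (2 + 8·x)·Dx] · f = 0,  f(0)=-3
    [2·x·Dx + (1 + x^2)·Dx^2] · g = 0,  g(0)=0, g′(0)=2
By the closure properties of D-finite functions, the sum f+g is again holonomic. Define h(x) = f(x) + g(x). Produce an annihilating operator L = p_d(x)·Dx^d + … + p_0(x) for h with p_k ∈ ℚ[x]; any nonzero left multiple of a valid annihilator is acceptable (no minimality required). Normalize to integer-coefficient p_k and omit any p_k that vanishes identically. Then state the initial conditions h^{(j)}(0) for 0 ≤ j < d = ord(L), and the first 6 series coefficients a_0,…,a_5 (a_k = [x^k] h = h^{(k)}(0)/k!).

L = (-2 - 20·x + 6·x^2 + 12·x^3)·Dx + (-7 - 8·x - 25·x^2 + 24·x^3 + 42·x^4)·Dx^2 + (-1 - 3·x + 6·x^2 + 9·x^3 + 7·x^4 + 12·x^5)·Dx^3  (order 3).
h: a_k = -3, -4, 6, -38/3, 30, -418/5, …
ICs: h(0) = -3, h′(0) = -4, h′′(0) = 12.

f: a_k = -3, -6, 6, -12, 30, -84, …
g: a_k = 0, 2, 0, -2/3, 0, 2/5, …
Sum ⇒ L₀ = lclm(L_f,L_g) in ℚ(x)⟨Dx⟩.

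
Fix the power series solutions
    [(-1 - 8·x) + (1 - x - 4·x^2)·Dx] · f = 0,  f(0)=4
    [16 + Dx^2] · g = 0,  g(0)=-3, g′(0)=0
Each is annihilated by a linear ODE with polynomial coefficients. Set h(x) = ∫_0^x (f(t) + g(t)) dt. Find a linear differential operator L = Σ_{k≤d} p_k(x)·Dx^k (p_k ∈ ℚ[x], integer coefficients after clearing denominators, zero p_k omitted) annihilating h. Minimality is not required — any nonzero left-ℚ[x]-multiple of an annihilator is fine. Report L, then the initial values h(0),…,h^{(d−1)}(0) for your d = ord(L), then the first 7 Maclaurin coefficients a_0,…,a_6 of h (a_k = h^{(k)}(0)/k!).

f: a_k = 4, 4, 20, 36, 116, 260, 724, …
g: a_k = -3, 0, 24, 0, -32, 0, 256/15, …
Sum ⇒ L₀ = lclm(L_f,L_g) in ℚ(x)⟨Dx⟩.
h=∫h₀ ⇒ L = L₀·Dx.
L = (560 + 4608·x + 1664·x^2 + 6144·x^3 + 10240·x^4 + 16384·x^5)·Dx + (-208 + 272·x + 896·x^2 - 1408·x^3 - 1536·x^4 + 6144·x^5 + 8192·x^6)·Dx^2 + (35 + 288·x + 104·x^2 + 384·x^3 + 640·x^4 + 1024·x^5)·Dx^3 + (-13 + 17·x + 56·x^2 - 88·x^3 - 96·x^4 + 384·x^5 + 512·x^6)·Dx^4  (order 4).
h: a_k = 0, 1, 2, 44/3, 9, 84/5, 130/3, …
ICs: h(0) = 0, h′(0) = 1, h′′(0) = 4, h′′′(0) = 88.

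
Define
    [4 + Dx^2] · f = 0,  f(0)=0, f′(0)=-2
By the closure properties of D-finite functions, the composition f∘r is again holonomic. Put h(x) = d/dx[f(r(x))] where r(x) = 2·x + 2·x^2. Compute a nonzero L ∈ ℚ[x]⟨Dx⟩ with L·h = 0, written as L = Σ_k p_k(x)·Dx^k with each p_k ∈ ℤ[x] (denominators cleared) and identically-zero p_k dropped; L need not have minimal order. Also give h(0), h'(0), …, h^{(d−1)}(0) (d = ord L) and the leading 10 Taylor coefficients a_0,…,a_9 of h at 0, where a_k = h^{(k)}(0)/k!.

f: a_k = 0, -2, 0, 4/3, 0, -4/15, 0, 8/315, 0, -4/2835, …
L₀ from L_f via x↦r, Dx↦r'^{-1}Dx.
h₀' ⇒ L via d/dx closure of L₀.
L = (28 + 128·x + 384·x^2 + 512·x^3 + 256·x^4) + (-6 - 12·x)·Dx + (1 + 4·x + 4·x^2)·Dx^2  (order 2).
h: a_k = -4, -8, 32, 128, 352/3, -192, -25856/45, -22528/45, 70528/315, 6912/7, …
ICs: h(0) = -4, h′(0) = -8.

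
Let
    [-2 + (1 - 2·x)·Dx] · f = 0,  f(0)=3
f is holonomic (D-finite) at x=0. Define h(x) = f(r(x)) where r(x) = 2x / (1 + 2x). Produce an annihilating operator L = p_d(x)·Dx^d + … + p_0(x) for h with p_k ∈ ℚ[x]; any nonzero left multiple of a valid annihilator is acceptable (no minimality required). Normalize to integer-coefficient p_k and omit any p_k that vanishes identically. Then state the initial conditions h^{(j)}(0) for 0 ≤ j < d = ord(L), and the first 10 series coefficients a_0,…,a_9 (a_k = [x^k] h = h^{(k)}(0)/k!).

f: a_k = 3, 6, 12, 24, 48, 96, 192, 384, 768, 1536, …
L₀ from L_f via x↦r, Dx↦r'^{-1}Dx.
L = 4 + (-1 + 4·x^2)·Dx  (order 1).
h: a_k = 3, 12, 24, 48, 96, 192, 384, 768, 1536, 3072, …
ICs: h(0) = 3.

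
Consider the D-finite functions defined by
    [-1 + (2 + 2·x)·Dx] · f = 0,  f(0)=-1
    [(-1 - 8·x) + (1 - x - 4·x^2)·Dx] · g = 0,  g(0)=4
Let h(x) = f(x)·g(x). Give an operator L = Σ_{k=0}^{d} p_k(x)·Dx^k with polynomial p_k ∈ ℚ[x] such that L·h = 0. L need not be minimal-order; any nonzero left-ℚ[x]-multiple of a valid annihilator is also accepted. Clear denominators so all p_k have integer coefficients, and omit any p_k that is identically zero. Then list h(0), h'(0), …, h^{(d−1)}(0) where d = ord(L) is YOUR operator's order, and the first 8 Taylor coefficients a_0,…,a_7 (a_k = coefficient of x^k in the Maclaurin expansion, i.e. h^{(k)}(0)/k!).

L = (3 + 17·x + 12·x^2) + (-2 + 10·x^2 + 8·x^3)·Dx  (order 1).
h: a_k = -4, -6, -43/2, -183/4, -4211/32, -20141/64, -215295/256, -1075135/512, …
ICs: h(0) = -4.

f: a_k = -1, -1/2, 1/8, -1/16, 5/128, -7/256, 21/1024, -33/2048, …
g: a_k = 4, 4, 20, 36, 116, 260, 724, 1764, …
Product ⇒ symmetric product L₀, ord ≤ 1.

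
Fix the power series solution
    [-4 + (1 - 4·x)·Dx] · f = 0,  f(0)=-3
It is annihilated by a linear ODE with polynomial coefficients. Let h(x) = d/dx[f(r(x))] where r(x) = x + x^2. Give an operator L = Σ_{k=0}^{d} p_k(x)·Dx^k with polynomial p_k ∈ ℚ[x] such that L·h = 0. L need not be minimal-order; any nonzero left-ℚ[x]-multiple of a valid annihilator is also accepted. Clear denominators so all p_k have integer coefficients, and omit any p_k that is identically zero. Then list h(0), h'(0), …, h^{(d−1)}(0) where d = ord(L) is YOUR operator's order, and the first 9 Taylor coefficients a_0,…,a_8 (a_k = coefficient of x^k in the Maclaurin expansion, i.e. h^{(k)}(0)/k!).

L = (10 + 24·x + 24·x^2) + (-1 + 2·x + 12·x^2 + 8·x^3)·Dx  (order 1).
h: a_k = -12, -120, -864, -5568, -33600, -194688, -1096704, -6051840, -32873472, …
ICs: h(0) = -12.

f: a_k = -3, -12, -48, -192, -768, -3072, -12288, -49152, -196608, …
L₀ from L_f via x↦r, Dx↦r'^{-1}Dx.
h=h₀': d/dx-closure on L₀ ⇒ L.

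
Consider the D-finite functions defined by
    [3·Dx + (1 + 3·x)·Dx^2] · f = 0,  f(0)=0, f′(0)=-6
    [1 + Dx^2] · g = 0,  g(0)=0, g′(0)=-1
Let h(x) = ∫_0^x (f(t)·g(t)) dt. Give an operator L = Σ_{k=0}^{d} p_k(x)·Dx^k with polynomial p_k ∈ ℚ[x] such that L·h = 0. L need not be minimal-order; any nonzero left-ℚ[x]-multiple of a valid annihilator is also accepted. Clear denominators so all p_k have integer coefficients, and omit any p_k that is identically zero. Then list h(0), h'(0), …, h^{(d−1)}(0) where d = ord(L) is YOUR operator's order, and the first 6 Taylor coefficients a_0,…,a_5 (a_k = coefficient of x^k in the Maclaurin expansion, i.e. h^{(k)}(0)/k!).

L = (-203 - 222·x - 189·x^2 + 432·x^3 + 324·x^4)·Dx + (-84 - 108·x + 648·x^2 + 648·x^3)·Dx^2 + (-208 - 228·x - 54·x^2 + 864·x^3 + 648·x^4)·Dx^3 + (-84 - 108·x + 648·x^2 + 648·x^3)·Dx^4 + (-5 - 6·x + 135·x^2 + 432·x^3 + 324·x^4)·Dx^5  (order 5).
h: a_k = 0, 0, 0, 2, -9/4, 17/5, …
ICs: h(0) = 0, h′(0) = 0, h′′(0) = 0, h′′′(0) = 12, h′′′′(0) = -54.

f: a_k = 0, -6, 9, -18, 81/2, -486/5, …
g: a_k = 0, -1, 0, 1/6, 0, -1/120, …
L₀ := L_f ⊗_s L_g (sym. prod.), ord ≤ 4.
∫: right-multiply L₀ by Dx.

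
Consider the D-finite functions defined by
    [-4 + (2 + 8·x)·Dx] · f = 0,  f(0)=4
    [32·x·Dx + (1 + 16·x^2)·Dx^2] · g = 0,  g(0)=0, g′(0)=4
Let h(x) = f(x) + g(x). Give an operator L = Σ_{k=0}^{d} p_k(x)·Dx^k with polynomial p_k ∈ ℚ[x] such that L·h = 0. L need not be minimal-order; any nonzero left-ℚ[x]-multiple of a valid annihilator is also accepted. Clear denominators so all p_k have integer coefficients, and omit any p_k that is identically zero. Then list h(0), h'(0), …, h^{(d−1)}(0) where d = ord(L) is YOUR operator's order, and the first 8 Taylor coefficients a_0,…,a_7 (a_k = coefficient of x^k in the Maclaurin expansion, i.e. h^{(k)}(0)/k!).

f: a_k = 4, 8, -8, 16, -40, 112, -336, 1056, …
g: a_k = 0, 4, 0, -64/3, 0, 1024/5, 0, -16384/7, …
f+g: L₀ = lclm(L_f,L_g), ord ≤ 1+2.
L = (-32 - 320·x + 1536·x^2 + 3072·x^3)·Dx + (-22 - 128·x + 320·x^2 + 6144·x^3 + 10752·x^4)·Dx^2 + (-1 + 12·x + 96·x^2 + 384·x^3 + 1792·x^4 + 3072·x^5)·Dx^3  (order 3).
h: a_k = 4, 12, -8, -16/3, -40, 1584/5, -336, -8992/7, …
ICs: h(0) = 4, h′(0) = 12, h′′(0) = -16.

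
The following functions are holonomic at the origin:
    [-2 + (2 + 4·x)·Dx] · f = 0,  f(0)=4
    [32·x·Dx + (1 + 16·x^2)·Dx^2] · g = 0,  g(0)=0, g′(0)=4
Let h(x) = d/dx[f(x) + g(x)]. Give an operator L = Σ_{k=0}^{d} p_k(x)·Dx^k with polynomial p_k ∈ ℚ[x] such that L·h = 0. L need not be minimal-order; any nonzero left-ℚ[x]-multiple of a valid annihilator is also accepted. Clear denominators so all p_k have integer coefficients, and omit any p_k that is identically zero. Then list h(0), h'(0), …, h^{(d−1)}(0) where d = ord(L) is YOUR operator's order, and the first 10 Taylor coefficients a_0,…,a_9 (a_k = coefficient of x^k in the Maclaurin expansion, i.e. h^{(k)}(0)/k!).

L = (-32 - 160·x + 1536·x^2 + 1536·x^3) + (-35 - 128·x + 1312·x^2 + 6144·x^3 + 5376·x^4)·Dx + (-1 + 30·x + 96·x^2 + 576·x^3 + 1792·x^4 + 1536·x^5)·Dx^2  (order 2).
h: a_k = 8, -4, -58, -10, 2083/2, -63/2, -65305/4, -429/4, 8395043/32, -12155/32, …
ICs: h(0) = 8, h′(0) = -4.

f: a_k = 4, 4, -2, 2, -5/2, 7/2, -21/4, 33/4, -429/32, 715/32, …
g: a_k = 0, 4, 0, -64/3, 0, 1024/5, 0, -16384/7, 0, 262144/9, …
L₀ := lclm(L_f,L_g); ord L₀ ≤ 1+2.
h₀' ⇒ L via d/dx closure of L₀.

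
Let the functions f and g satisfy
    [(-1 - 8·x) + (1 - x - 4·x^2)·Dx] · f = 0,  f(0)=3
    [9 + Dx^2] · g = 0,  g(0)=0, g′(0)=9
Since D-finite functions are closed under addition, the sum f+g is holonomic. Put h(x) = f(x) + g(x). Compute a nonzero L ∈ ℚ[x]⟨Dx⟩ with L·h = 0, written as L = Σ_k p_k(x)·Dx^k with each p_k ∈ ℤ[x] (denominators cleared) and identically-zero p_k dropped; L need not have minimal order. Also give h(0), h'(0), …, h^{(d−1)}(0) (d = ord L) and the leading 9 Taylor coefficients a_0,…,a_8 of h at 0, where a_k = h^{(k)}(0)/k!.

L = (567 + 4806·x + 3321·x^2 + 9936·x^3 + 6480·x^4 + 10368·x^5) + (-171 + 117·x + 441·x^2 - 135·x^3 + 540·x^4 + 3888·x^5 + 5184·x^6)·Dx + (63 + 534·x + 369·x^2 + 1104·x^3 + 720·x^4 + 1152·x^5)·Dx^2 + (-19 + 13·x + 49·x^2 - 15·x^3 + 60·x^4 + 432·x^5 + 576·x^6)·Dx^3  (order 3).
h: a_k = 3, 12, 15, 27/2, 87, 8043/40, 543, 740151/560, 3495, …
ICs: h(0) = 3, h′(0) = 12, h′′(0) = 30.

f: a_k = 3, 3, 15, 27, 87, 195, 543, 1323, 3495, …
g: a_k = 0, 9, 0, -27/2, 0, 243/40, 0, -729/560, 0, …
Weyl lclm of L_f,L_g ⇒ L₀ (ord ≤ 3).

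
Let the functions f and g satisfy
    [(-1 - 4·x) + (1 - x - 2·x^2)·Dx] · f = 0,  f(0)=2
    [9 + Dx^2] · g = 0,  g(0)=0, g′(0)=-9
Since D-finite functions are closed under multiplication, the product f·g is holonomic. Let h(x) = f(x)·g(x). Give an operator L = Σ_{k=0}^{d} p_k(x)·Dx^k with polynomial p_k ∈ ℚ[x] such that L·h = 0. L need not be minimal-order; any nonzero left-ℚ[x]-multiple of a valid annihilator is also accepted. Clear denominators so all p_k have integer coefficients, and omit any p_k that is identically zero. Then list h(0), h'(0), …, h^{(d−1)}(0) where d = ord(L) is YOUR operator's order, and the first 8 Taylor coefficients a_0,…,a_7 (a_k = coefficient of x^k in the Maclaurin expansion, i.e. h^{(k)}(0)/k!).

L = (-5 + 9·x + 18·x^2) + (2 + 8·x)·Dx + (-1 + x + 2·x^2)·Dx^2  (order 2).
h: a_k = 0, -18, -18, -27, -63, -2583/20, -5103/20, -143037/280, …
ICs: h(0) = 0, h′(0) = -18.

f: a_k = 2, 2, 6, 10, 22, 42, 86, 170, …
g: a_k = 0, -9, 0, 27/2, 0, -243/40, 0, 729/560, …
Sym-product of L_f,L_g gives L₀ (≤ ord 2).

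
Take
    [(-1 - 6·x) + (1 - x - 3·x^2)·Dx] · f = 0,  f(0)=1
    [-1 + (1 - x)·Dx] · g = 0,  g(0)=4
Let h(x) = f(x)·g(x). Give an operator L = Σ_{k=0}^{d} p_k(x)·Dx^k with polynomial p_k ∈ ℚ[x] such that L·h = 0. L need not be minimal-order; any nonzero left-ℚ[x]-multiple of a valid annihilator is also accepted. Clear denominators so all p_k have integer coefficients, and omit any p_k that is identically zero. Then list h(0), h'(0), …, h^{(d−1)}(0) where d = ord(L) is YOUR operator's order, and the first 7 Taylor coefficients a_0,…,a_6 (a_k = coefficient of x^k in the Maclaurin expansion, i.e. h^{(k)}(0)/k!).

L = (-2 - 4·x + 9·x^2) + (1 - 2·x - 2·x^2 + 3·x^3)·Dx  (order 1).
h: a_k = 4, 8, 24, 52, 128, 288, 676, …
ICs: h(0) = 4.

f: a_k = 1, 1, 4, 7, 19, 40, 97, …
g: a_k = 4, 4, 4, 4, 4, 4, 4, …
Sym-product of L_f,L_g gives L₀ (≤ ord 1).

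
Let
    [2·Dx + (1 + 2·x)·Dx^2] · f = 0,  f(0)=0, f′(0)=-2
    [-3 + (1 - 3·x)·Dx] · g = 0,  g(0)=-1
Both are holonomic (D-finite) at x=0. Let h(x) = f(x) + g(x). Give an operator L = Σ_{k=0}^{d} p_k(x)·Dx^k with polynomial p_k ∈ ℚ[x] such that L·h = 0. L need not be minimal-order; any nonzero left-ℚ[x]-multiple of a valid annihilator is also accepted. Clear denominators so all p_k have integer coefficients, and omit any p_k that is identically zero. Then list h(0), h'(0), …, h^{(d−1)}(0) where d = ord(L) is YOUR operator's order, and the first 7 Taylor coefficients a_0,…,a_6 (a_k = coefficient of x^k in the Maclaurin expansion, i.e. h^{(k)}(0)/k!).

L = (-78 - 36·x)·Dx + (-23 - 132·x - 72·x^2)·Dx^2 + (4 - x - 27·x^2 - 18·x^3)·Dx^3  (order 3).
h: a_k = -1, -5, -7, -89/3, -77, -1247/5, -2155/3, …
ICs: h(0) = -1, h′(0) = -5, h′′(0) = -14.

f: a_k = 0, -2, 2, -8/3, 4, -32/5, 32/3, …
g: a_k = -1, -3, -9, -27, -81, -243, -729, …
Weyl lclm of L_f,L_g ⇒ L₀ (ord ≤ 3).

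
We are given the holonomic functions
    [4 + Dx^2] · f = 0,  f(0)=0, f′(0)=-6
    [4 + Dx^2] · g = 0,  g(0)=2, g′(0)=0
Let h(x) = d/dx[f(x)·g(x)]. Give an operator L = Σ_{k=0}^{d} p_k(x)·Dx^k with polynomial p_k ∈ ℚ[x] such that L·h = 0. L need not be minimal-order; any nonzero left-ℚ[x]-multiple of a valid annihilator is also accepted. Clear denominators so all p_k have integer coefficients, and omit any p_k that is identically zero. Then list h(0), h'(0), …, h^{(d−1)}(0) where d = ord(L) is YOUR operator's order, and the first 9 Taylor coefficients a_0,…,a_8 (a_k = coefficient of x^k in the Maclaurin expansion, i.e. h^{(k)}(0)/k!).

f: a_k = 0, -6, 0, 4, 0, -4/5, 0, 8/105, 0, …
g: a_k = 2, 0, -4, 0, 4/3, 0, -8/45, 0, 4/315, …
Sym-product of L_f,L_g gives L₀ (≤ ord 4).
Derive L from L₀ (diff closure).
L = 16 + Dx^2  (order 2).
h: a_k = -12, 0, 96, 0, -128, 0, 1024/15, 0, -2048/105, …
ICs: h(0) = -12, h′(0) = 0.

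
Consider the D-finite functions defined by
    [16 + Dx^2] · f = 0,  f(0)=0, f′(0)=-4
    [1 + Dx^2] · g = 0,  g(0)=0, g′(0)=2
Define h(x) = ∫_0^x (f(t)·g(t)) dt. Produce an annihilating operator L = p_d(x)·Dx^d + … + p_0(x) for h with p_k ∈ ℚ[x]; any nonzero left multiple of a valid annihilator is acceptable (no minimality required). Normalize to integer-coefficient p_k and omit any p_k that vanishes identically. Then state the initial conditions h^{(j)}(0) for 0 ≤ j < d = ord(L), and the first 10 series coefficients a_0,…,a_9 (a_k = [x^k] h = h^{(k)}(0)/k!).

f: a_k = 0, -4, 0, 32/3, 0, -128/15, 0, 1024/315, 0, -2048/2835, …
g: a_k = 0, 2, 0, -1/3, 0, 1/60, 0, -1/2520, 0, 1/181440, …
L₀ := L_f ⊗_s L_g (sym. prod.), ord ≤ 4.
h=∫₀ˣh₀: take L = L₀·Dx.
L = 225·Dx + 34·Dx^3 + Dx^5  (order 5).
h: a_k = 0, 0, 0, -8/3, 0, 68/15, 0, -133/45, 0, 6001/5670, …
ICs: h(0) = 0, h′(0) = 0, h′′(0) = 0, h′′′(0) = -16, h′′′′(0) = 0.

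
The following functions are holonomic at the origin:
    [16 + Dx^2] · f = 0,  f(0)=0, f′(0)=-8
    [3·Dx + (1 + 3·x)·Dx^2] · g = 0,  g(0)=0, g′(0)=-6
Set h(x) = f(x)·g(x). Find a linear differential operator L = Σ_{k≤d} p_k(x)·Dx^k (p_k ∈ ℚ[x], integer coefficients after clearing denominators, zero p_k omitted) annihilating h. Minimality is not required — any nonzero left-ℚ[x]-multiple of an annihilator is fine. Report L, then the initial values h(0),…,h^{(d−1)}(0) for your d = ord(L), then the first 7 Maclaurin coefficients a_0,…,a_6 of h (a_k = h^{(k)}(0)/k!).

f: a_k = 0, -8, 0, 64/3, 0, -256/15, 0, …
g: a_k = 0, -6, 9, -18, 81/2, -486/5, 243, …
L₀ := L_f ⊗_s L_g (sym. prod.), ord ≤ 4.
L = (2272 + 127488·x + 781056·x^2 + 1769472·x^3 + 1327104·x^4) + (4416 + 50112·x + 165888·x^2 + 165888·x^3)·Dx + (1022 + 19392·x + 102816·x^2 + 221184·x^3 + 165888·x^4)·Dx^2 + (276 + 3132·x + 10368·x^2 + 10368·x^3)·Dx^3 + (55 + 714·x + 3375·x^2 + 6912·x^3 + 5184·x^4)·Dx^4  (order 4).
h: a_k = 0, 0, 48, -72, 16, -132, 496, …
ICs: h(0) = 0, h′(0) = 0, h′′(0) = 96, h′′′(0) = -432.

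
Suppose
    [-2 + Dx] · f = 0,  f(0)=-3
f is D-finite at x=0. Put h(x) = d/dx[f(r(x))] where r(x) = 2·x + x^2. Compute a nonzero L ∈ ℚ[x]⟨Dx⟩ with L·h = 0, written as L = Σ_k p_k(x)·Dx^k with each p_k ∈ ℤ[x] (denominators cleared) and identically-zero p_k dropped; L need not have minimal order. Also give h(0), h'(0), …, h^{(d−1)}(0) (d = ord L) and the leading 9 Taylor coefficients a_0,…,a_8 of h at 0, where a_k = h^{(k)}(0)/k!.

L = (5 + 8·x + 4·x^2) + (-1 - x)·Dx  (order 1).
h: a_k = -12, -60, -168, -344, -568, -3992/5, -2960/3, -115088/105, -116744/105, …
ICs: h(0) = -12.

f: a_k = -3, -6, -6, -4, -2, -4/5, -4/15, -8/105, -2/105, …
L₀ from L_f via x↦r, Dx↦r'^{-1}Dx.
h=h₀': d/dx-closure on L₀ ⇒ L.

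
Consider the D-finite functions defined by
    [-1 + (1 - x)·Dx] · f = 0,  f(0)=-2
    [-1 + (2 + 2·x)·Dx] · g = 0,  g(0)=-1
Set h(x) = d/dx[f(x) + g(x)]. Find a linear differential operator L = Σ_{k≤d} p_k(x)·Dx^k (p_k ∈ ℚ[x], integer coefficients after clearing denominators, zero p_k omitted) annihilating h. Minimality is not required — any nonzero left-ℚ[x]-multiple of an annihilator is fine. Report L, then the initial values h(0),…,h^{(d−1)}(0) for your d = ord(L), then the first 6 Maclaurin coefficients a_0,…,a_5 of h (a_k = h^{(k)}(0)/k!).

f: a_k = -2, -2, -2, -2, -2, -2, …
g: a_k = -1, -1/2, 1/8, -1/16, 5/128, -7/256, …
Weyl lclm of L_f,L_g ⇒ L₀ (ord ≤ 2).
h=h₀': d/dx-closure on L₀ ⇒ L.
L = (-18 - 6·x) + (-21 - 54·x - 21·x^2)·Dx + (10 + 6·x - 10·x^2 - 6·x^3)·Dx^2  (order 2).
h: a_k = -5/2, -15/4, -99/16, -251/32, -2595/256, -6081/512, …
ICs: h(0) = -5/2, h′(0) = -15/4.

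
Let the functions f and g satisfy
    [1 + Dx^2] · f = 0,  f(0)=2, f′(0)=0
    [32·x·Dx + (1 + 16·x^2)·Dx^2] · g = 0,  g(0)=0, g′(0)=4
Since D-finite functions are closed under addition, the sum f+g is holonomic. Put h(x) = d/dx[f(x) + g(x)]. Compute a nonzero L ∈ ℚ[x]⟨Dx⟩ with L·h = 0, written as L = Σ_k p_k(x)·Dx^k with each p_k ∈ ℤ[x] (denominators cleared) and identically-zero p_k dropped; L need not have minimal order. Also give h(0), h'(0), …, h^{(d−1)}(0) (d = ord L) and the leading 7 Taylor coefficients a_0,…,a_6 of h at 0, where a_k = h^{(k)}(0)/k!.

L = (-6112·x + 99328·x^3 + 8192·x^5) + (-31 + 1072·x^2 + 25344·x^4 + 4096·x^6)·Dx + (-6112·x + 99328·x^3 + 8192·x^5)·Dx^2 + (-31 + 1072·x^2 + 25344·x^4 + 4096·x^6)·Dx^3  (order 3).
h: a_k = 4, -2, -64, 1/3, 1024, -1/60, -16384, …
ICs: h(0) = 4, h′(0) = -2, h′′(0) = -128.

f: a_k = 2, 0, -1, 0, 1/12, 0, -1/360, …
g: a_k = 0, 4, 0, -64/3, 0, 1024/5, 0, …
h₀=f+g: left-lcm gives L₀, ord ≤ 4.
h₀' ⇒ L via d/dx closure of L₀.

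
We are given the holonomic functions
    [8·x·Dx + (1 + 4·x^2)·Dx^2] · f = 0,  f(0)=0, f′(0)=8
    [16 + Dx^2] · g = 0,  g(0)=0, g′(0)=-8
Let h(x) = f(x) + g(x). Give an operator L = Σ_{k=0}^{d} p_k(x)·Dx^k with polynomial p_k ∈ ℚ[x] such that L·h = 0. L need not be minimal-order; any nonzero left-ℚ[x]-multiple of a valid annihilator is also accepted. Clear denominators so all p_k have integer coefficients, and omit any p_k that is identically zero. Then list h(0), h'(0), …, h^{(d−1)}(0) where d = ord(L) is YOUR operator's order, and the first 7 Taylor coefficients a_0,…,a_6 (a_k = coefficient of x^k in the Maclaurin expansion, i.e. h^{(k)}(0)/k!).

L = (-512·x + 5120·x^3 + 4096·x^5)·Dx + (16 + 512·x^2 + 2304·x^4 + 2048·x^6)·Dx^2 + (-32·x + 320·x^3 + 256·x^5)·Dx^3 + (1 + 32·x^2 + 144·x^4 + 128·x^6)·Dx^4  (order 4).
h: a_k = 0, 0, 0, 32/3, 0, 128/15, 0, …
ICs: h(0) = 0, h′(0) = 0, h′′(0) = 0, h′′′(0) = 64.

f: a_k = 0, 8, 0, -32/3, 0, 128/5, 0, …
g: a_k = 0, -8, 0, 64/3, 0, -256/15, 0, …
Weyl lclm of L_f,L_g ⇒ L₀ (ord ≤ 4).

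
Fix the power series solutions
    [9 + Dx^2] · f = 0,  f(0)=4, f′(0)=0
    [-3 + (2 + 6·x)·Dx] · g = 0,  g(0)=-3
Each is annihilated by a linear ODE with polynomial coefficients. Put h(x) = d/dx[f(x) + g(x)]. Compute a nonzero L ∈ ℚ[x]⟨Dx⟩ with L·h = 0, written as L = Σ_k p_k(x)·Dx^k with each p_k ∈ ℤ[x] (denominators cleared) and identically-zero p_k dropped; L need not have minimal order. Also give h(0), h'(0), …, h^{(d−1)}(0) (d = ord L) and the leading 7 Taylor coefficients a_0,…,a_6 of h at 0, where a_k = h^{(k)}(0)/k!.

L = (-513 - 648·x - 972·x^2) + (-126 - 810·x - 1944·x^2 - 1944·x^3)·Dx + (-57 - 72·x - 108·x^2)·Dx^2 + (-14 - 90·x - 216·x^2 - 216·x^3)·Dx^3  (order 3).
h: a_k = -9/2, -117/4, -243/16, 2943/32, -25515/256, 626697/2560, -1515591/2048, …
ICs: h(0) = -9/2, h′(0) = -117/4, h′′(0) = -243/8.

f: a_k = 4, 0, -18, 0, 27/2, 0, -81/20, …
g: a_k = -3, -9/2, 27/8, -81/16, 1215/128, -5103/256, 45927/1024, …
f+g: L₀ = lclm(L_f,L_g), ord ≤ 2+1.
Derive L from L₀ (diff closure).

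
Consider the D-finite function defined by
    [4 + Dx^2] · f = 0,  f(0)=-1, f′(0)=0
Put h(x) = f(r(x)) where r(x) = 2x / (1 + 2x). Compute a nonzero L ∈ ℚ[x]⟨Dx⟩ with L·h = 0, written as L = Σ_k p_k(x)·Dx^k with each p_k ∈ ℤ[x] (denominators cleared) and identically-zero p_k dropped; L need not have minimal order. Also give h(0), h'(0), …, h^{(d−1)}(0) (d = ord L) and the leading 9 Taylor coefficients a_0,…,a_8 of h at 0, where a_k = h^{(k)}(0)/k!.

L = 16 + (4 + 24·x + 48·x^2 + 32·x^3)·Dx + (1 + 8·x + 24·x^2 + 32·x^3 + 16·x^4)·Dx^2  (order 2).
h: a_k = -1, 0, 8, -32, 256/3, -512/3, 9856/45, 512/5, -602624/315, …
ICs: h(0) = -1, h′(0) = 0.

f: a_k = -1, 0, 2, 0, -2/3, 0, 4/45, 0, -2/315, …
Change of var in L_f (x↦r) gives L₀.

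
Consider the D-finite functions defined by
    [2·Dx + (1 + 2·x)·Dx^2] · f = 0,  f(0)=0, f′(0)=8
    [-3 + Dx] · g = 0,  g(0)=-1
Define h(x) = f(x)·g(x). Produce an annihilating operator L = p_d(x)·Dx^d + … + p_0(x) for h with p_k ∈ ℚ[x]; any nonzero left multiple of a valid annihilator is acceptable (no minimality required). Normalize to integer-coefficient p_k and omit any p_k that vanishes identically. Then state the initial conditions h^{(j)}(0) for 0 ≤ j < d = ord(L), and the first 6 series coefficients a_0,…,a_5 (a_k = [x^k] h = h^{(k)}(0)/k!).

L = (3 + 18·x) + (-4 - 12·x)·Dx + (1 + 2·x)·Dx^2  (order 2).
h: a_k = 0, -8, -16, -68/3, -16, -83/5, …
ICs: h(0) = 0, h′(0) = -8.

f: a_k = 0, 8, -8, 32/3, -16, 128/5, …
g: a_k = -1, -3, -9/2, -9/2, -27/8, -81/40, …
L₀ := L_f ⊗_s L_g (sym. prod.), ord ≤ 2.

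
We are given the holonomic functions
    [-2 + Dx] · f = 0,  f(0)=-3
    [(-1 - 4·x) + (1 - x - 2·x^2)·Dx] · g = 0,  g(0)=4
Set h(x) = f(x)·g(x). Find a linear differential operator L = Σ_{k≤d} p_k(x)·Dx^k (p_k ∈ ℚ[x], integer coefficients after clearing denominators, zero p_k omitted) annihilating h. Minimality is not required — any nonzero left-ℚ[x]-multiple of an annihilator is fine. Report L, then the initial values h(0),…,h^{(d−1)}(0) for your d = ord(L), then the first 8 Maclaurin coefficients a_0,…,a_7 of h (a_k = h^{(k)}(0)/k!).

L = (3 + 2·x - 4·x^2) + (-1 + x + 2·x^2)·Dx  (order 1).
h: a_k = -12, -36, -84, -172, -348, -3476/5, -20884/15, -97404/35, …
ICs: h(0) = -12.

f: a_k = -3, -6, -6, -4, -2, -4/5, -4/15, -8/105, …
g: a_k = 4, 4, 12, 20, 44, 84, 172, 340, …
f·g: L₀ = L_f ⊗_s L_g, ord ≤ 1·1.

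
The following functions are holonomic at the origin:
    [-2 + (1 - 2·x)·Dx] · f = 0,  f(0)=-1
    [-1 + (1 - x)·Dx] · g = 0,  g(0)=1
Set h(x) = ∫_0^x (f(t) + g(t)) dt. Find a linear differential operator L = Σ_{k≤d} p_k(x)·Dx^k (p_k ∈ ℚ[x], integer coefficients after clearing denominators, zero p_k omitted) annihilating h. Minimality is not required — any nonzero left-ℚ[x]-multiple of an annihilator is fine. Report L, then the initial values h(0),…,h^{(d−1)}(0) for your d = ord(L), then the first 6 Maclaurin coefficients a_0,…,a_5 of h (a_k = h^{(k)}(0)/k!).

f: a_k = -1, -2, -4, -8, -16, -32, …
g: a_k = 1, 1, 1, 1, 1, 1, …
f+g: L₀ = lclm(L_f,L_g), ord ≤ 1+1.
∫: right-multiply L₀ by Dx.
L = -4·Dx + (6 - 8·x)·Dx^2 + (-1 + 3·x - 2·x^2)·Dx^3  (order 3).
h: a_k = 0, 0, -1/2, -1, -7/4, -3, …
ICs: h(0) = 0, h′(0) = 0, h′′(0) = -1.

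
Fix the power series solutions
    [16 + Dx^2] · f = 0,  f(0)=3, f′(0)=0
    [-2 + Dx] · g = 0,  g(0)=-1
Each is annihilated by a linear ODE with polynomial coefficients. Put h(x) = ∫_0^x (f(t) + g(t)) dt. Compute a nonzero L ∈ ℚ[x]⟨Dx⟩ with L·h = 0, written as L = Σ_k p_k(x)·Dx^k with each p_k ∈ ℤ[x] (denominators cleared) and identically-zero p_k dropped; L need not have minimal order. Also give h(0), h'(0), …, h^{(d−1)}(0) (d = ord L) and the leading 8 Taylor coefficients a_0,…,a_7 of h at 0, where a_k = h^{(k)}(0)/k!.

f: a_k = 3, 0, -24, 0, 32, 0, -256/15, 0, …
g: a_k = -1, -2, -2, -4/3, -2/3, -4/15, -4/45, -8/315, …
h₀=f+g: left-lcm gives L₀, ord ≤ 3.
∫: right-multiply L₀ by Dx.
L = -32·Dx + 16·Dx^2 - 2·Dx^3 + Dx^4  (order 4).
h: a_k = 0, 2, -1, -26/3, -1/3, 94/15, -2/45, -772/315, …
ICs: h(0) = 0, h′(0) = 2, h′′(0) = -2, h′′′(0) = -52.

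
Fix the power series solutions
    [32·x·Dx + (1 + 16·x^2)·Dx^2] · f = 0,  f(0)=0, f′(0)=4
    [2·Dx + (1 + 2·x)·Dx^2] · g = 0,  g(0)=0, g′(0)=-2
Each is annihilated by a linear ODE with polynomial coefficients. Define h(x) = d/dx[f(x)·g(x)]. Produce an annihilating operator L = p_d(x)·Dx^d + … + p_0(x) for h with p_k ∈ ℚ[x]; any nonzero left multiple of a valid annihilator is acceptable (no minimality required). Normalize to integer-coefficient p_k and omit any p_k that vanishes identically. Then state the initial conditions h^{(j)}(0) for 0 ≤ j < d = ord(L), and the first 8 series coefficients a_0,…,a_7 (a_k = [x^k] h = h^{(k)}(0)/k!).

L = (2304 + 8960·x + 114688·x^2 + 552960·x^3 + 983040·x^4 + 851968·x^5 + 1048576·x^7) + (1032 + 14720·x + 111872·x^2 + 616448·x^3 + 1884160·x^4 + 3047424·x^5 + 2293760·x^6 + 1572864·x^7 + 3670016·x^8)·Dx + (72 + 2512·x + 19968·x^2 + 99072·x^3 + 393216·x^4 + 1019904·x^5 + 1572864·x^6 + 1376256·x^7 + 1572864·x^8 + 2097152·x^9)·Dx^2 + (17 + 132·x + 964·x^2 + 4864·x^3 + 18432·x^4 + 55296·x^5 + 129024·x^6 + 196608·x^7 + 196608·x^8 + 262144·x^9 + 262144·x^10)·Dx^3  (order 3).
h: a_k = 0, -16, 24, 128, -400/3, -34048/15, 38528/15, 167936/5, …
ICs: h(0) = 0, h′(0) = -16, h′′(0) = 48.

f: a_k = 0, 4, 0, -64/3, 0, 1024/5, 0, -16384/7, …
g: a_k = 0, -2, 2, -8/3, 4, -32/5, 32/3, -128/7, …
Sym-product of L_f,L_g gives L₀ (≤ ord 4).
h₀' ⇒ L via d/dx closure of L₀.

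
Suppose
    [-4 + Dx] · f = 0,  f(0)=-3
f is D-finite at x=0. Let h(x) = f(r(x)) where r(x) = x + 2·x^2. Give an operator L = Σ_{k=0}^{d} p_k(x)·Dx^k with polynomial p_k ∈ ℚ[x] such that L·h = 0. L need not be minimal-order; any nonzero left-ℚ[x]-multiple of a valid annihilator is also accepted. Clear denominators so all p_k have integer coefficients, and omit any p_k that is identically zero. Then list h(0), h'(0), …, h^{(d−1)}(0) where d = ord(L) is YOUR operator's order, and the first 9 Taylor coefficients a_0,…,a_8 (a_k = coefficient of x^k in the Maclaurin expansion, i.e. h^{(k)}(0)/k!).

f: a_k = -3, -12, -24, -32, -32, -128/5, -256/15, -1024/105, -512/105, …
Substitute x→r, Dx→(1/r')Dx; clear ⇒ L₀.
L = (-4 - 16·x) + Dx  (order 1).
h: a_k = -3, -12, -48, -128, -320, -3328/5, -19456/15, -237568/105, -391168/105, …
ICs: h(0) = -3.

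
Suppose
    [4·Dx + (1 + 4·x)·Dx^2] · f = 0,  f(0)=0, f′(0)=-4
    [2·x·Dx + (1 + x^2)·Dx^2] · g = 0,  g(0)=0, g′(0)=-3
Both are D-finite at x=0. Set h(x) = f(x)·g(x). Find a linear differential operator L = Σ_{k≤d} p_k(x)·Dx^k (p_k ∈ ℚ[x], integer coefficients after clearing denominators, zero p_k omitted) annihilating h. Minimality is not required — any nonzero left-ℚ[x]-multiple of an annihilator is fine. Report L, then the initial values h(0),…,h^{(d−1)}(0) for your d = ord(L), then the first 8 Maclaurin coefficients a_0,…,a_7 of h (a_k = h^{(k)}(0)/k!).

L = (144 + 896·x + 560·x^2 + 2304·x^3 + 1920·x^4 + 3328·x^5 + 256·x^7)·Dx + (132 + 304·x + 2252·x^2 + 4144·x^3 + 8896·x^4 + 5952·x^5 + 8960·x^6 + 192·x^7 + 896·x^8)·Dx^2 + (72 + 376·x + 912·x^2 + 2808·x^3 + 3720·x^4 + 6288·x^5 + 3072·x^6 + 4368·x^7 + 192·x^8 + 512·x^9)·Dx^3 + (5 + 48·x + 178·x^2 + 416·x^3 + 729·x^4 + 720·x^5 + 1008·x^6 + 384·x^7 + 516·x^8 + 32·x^9 + 64·x^10)·Dx^4  (order 4).
h: a_k = 0, 0, 12, -24, 60, -184, 8932/15, -9944/5, …
ICs: h(0) = 0, h′(0) = 0, h′′(0) = 24, h′′′(0) = -144.

f: a_k = 0, -4, 8, -64/3, 64, -1024/5, 2048/3, -16384/7, …
g: a_k = 0, -3, 0, 1, 0, -3/5, 0, 3/7, …
Sym-product of L_f,L_g gives L₀ (≤ ord 4).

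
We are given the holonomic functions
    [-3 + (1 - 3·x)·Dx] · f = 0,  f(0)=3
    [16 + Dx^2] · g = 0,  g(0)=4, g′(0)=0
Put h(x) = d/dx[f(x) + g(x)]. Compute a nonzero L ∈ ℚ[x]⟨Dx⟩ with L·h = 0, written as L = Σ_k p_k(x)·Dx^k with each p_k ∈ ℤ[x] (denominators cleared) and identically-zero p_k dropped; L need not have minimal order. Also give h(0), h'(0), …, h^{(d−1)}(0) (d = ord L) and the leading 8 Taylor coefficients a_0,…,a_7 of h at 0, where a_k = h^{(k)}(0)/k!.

L = (5952 - 4608·x + 6912·x^2) + (-560 + 2448·x - 3456·x^2 + 3456·x^3)·Dx + (372 - 288·x + 432·x^2)·Dx^2 + (-35 + 153·x - 216·x^2 + 216·x^3)·Dx^3  (order 3).
h: a_k = 9, -10, 243, 3428/3, 3645, 194782/15, 45927, 49617544/315, …
ICs: h(0) = 9, h′(0) = -10, h′′(0) = 486.

f: a_k = 3, 9, 27, 81, 243, 729, 2187, 6561, …
g: a_k = 4, 0, -32, 0, 128/3, 0, -1024/45, 0, …
L₀ := lclm(L_f,L_g); ord L₀ ≤ 1+2.
h₀' ⇒ L via d/dx closure of L₀.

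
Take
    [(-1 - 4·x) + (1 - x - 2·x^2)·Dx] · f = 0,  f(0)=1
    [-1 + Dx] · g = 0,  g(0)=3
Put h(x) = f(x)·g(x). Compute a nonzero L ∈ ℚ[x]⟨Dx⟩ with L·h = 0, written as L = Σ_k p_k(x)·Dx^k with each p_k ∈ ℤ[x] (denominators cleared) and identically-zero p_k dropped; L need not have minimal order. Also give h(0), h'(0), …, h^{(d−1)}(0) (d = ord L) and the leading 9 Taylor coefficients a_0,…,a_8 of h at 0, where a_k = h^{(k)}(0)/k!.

L = (2 + 3·x - 2·x^2) + (-1 + x + 2·x^2)·Dx  (order 1).
h: a_k = 3, 6, 27/2, 26, 425/8, 2103/20, 50737/240, 44279/105, 3783419/4480, …
ICs: h(0) = 3.

f: a_k = 1, 1, 3, 5, 11, 21, 43, 85, 171, …
g: a_k = 3, 3, 3/2, 1/2, 1/8, 1/40, 1/240, 1/1680, 1/13440, …
Sym-product of L_f,L_g gives L₀ (≤ ord 1).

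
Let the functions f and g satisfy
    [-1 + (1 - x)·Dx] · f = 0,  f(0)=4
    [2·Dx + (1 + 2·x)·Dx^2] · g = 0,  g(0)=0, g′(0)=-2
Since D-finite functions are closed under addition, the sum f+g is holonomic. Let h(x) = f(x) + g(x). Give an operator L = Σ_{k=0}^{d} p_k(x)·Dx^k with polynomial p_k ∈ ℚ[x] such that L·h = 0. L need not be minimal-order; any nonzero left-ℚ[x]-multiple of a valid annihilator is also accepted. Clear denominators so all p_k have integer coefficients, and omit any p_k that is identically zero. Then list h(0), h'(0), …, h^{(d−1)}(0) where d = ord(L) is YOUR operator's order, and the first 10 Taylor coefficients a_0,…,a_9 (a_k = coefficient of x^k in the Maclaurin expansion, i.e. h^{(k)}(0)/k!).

f: a_k = 4, 4, 4, 4, 4, 4, 4, 4, 4, 4, …
g: a_k = 0, -2, 2, -8/3, 4, -32/5, 32/3, -128/7, 32, -512/9, …
L₀ := lclm(L_f,L_g); ord L₀ ≤ 1+2.
L = (14 + 4·x)·Dx + (-1 + 20·x + 8·x^2)·Dx^2 + (-2 - 3·x + 3·x^2 + 2·x^3)·Dx^3  (order 3).
h: a_k = 4, 2, 6, 4/3, 8, -12/5, 44/3, -100/7, 36, -476/9, …
ICs: h(0) = 4, h′(0) = 2, h′′(0) = 12.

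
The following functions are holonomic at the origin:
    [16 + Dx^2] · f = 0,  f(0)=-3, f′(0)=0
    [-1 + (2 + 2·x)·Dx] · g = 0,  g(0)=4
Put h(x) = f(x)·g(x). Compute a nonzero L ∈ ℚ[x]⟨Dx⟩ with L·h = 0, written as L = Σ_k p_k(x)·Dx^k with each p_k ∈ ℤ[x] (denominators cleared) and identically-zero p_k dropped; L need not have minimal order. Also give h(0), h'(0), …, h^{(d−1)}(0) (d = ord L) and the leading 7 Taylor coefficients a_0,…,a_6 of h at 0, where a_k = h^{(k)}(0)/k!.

L = (67 + 128·x + 64·x^2) + (-4 - 4·x)·Dx + (4 + 8·x + 4·x^2)·Dx^2  (order 2).
h: a_k = -12, -6, 195/2, 189/4, -4465/32, -3733/64, 310129/3840, …
ICs: h(0) = -12, h′(0) = -6.

f: a_k = -3, 0, 24, 0, -32, 0, 256/15, …
g: a_k = 4, 2, -1/2, 1/4, -5/32, 7/64, -21/256, …
h₀=f·g: eliminate ⇒ L₀, order ≤ 2·1.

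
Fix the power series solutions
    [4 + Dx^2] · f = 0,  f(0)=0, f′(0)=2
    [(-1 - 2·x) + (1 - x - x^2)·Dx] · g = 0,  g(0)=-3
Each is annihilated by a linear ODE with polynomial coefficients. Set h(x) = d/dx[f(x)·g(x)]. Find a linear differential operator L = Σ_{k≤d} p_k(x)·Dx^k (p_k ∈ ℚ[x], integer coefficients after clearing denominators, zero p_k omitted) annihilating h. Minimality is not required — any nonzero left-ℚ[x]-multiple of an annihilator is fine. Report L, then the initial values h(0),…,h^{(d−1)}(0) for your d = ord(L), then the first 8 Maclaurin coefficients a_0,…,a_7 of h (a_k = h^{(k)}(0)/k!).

f: a_k = 0, 2, 0, -4/3, 0, 4/15, 0, -8/315, …
g: a_k = -3, -3, -6, -9, -15, -24, -39, -63, …
f·g: L₀ = L_f ⊗_s L_g, ord ≤ 2·1.
h₀' ⇒ L via d/dx closure of L₀.
L = (-6 - 16·x - 8·x^2 + 16·x^3 + 8·x^4) + (-1 + 2·x + 12·x^2 + 8·x^3)·Dx + (1 - 3·x - x^2 + 4·x^3 + 2·x^4)·Dx^2  (order 2).
h: a_k = -6, -12, -24, -56, -114, -1104/5, -1250/3, -80912/105, …
ICs: h(0) = -6, h′(0) = -12.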